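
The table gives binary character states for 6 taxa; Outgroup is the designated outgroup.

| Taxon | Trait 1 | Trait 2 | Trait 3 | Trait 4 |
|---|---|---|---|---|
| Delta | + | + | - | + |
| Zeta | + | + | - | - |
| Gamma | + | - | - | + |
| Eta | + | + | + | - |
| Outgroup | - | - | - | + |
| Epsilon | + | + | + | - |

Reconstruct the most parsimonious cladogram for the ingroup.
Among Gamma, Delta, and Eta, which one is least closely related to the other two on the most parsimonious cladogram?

Character polarity is set by the outgroup: the derived state is whichever differs from the outgroup's state, so for Trait 4 the derived state is '-', and for the remaining characters it is '+'.
All ingroup taxa share the derived state '+' for Trait 1; it defines the ingroup but does not resolve relationships within it.
Trait 2 (derived state '+') is shared by Delta, Epsilon, Eta, and Zeta — a synapomorphy uniting that clade.
Trait 3 (derived state '+') is shared by Epsilon and Eta — a synapomorphy uniting that clade.
Trait 4 (derived state '-') is shared by Epsilon, Eta, and Zeta — a synapomorphy uniting that clade.
Most parsimonious ingroup topology: (((Zeta,(Eta,Epsilon)),Delta),Gamma).
Eta and Delta share a more recent common ancestor with each other than either does with Gamma, so Gamma is the least closely related of the three.

Gamma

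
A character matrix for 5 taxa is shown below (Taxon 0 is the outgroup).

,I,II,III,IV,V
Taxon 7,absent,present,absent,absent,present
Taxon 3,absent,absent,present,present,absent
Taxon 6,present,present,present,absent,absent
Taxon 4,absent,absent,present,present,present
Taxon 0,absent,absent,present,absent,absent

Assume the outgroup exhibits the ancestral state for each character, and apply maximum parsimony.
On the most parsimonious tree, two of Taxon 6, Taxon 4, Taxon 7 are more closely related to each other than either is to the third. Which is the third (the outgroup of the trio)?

Character polarity is set by the outgroup: the derived state is whichever differs from the outgroup's state, so for III the derived state is 'absent', and for the remaining characters it is 'present'.
I: derived state 'present' in Taxon 6 only — an autapomorphy, so it tells us nothing about relationships among taxa.
II (derived state 'present') is shared by Taxon 6 and Taxon 7 — a synapomorphy uniting that clade.
III: derived state 'absent' in Taxon 7 only — an autapomorphy, so it tells us nothing about relationships among taxa.
IV (derived state 'present') is shared by Taxon 3 and Taxon 4 — a synapomorphy uniting that clade.
V (state 'present') occurs in Taxon 4 and Taxon 7 but conflicts with the nesting implied by the other characters — most parsimoniously interpreted as homoplasy.
Most parsimonious ingroup topology: ((Taxon 6,Taxon 7),(Taxon 4,Taxon 3)).
Taxon 7 and Taxon 6 share a more recent common ancestor with each other than either does with Taxon 4, so Taxon 4 is the least closely related of the three.

Taxon 4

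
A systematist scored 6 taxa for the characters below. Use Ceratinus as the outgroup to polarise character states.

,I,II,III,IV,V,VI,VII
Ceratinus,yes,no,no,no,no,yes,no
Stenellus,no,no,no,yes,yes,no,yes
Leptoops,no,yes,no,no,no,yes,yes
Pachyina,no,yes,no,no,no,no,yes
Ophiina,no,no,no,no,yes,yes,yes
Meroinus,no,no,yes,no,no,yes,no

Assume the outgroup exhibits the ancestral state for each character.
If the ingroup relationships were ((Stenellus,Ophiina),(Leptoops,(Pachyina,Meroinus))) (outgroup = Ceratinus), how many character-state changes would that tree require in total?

Map each character onto ((Stenellus,Ophiina),(Leptoops,(Pachyina,Meroinus))) (rooted by Ceratinus) and count the minimum state changes it requires (Fitch parsimony):
I: 1; II: 2; III: 1; IV: 1; V: 1; VI: 2; VII: 2.
Total tree length = 10.

10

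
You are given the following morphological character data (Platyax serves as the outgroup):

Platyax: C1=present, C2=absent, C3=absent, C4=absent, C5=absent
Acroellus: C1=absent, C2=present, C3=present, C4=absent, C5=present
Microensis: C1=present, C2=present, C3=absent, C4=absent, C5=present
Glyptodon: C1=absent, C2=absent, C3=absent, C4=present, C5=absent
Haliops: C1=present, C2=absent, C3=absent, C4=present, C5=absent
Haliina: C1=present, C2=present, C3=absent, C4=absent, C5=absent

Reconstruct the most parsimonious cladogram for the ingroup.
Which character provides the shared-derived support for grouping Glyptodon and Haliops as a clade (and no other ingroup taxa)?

C4

Character polarity is set by the outgroup: the derived state is whichever differs from the outgroup's state, so for C1 the derived state is 'absent', and for the remaining characters it is 'present'.
C1 groups Acroellus and Glyptodon, which is incompatible with the clades supported by the remaining characters; treating it as convergent (homoplasy) costs fewer steps than any alternative tree.
Only Acroellus, Haliina, and Microensis show the derived state 'present' for C2, supporting them as a clade.
C3: derived state 'present' in Acroellus only — an autapomorphy, so it tells us nothing about relationships among taxa.
C4: derived state 'present' in Glyptodon and Haliops only — synapomorphy for {Glyptodon, Haliops}.
C5: derived state 'present' in Acroellus and Microensis only — synapomorphy for {Acroellus, Microensis}.
Most parsimonious ingroup topology: (((Acroellus,Microensis),Haliina),(Glyptodon,Haliops)).
The clade {Glyptodon, Haliops} is supported by C4: its derived state 'present' occurs in exactly those taxa and in no other taxon (including the outgroup).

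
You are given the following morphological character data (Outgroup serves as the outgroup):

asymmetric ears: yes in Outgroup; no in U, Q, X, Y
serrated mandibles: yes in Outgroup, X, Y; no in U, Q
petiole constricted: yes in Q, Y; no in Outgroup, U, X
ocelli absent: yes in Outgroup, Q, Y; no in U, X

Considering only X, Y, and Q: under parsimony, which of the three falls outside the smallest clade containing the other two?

X

Character polarity is set by the outgroup: the derived state is whichever differs from the outgroup's state, so for asymmetric ears, serrated mandibles, ocelli absent the derived state is 'no', and for the remaining characters it is 'yes'.
All ingroup taxa share the derived state 'no' for asymmetric ears; it defines the ingroup but does not resolve relationships within it.
serrated mandibles (state 'no') occurs in Q and U but conflicts with the nesting implied by the other characters — most parsimoniously interpreted as homoplasy.
petiole constricted (derived state 'yes') is shared by Q and Y — a synapomorphy uniting that clade.
Only U and X show the derived state 'no' for ocelli absent, supporting them as a clade.
Most parsimonious ingroup topology: ((U,X),(Q,Y)).
Y and Q share a more recent common ancestor with each other than either does with X, so X is the least closely related of the three.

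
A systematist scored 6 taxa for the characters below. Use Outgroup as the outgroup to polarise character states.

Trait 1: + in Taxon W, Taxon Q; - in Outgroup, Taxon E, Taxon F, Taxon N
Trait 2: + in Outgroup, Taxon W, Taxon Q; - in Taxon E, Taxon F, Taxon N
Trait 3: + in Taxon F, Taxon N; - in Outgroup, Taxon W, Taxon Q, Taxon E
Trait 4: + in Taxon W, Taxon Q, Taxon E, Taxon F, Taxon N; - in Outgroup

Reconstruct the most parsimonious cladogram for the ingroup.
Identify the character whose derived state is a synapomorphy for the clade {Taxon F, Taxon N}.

Trait 3

Character polarity is set by the outgroup: the derived state is whichever differs from the outgroup's state, so for Trait 2 the derived state is '-', and for the remaining characters it is '+'.
Trait 1 (derived state '+') is shared by Taxon Q and Taxon W — a synapomorphy uniting that clade.
Trait 2 (derived state '-') is shared by Taxon E, Taxon F, and Taxon N — a synapomorphy uniting that clade.
Only Taxon F and Taxon N show the derived state '+' for Trait 3, supporting them as a clade.
All ingroup taxa share the derived state '+' for Trait 4; it defines the ingroup but does not resolve relationships within it.
Most parsimonious ingroup topology: ((Taxon W,Taxon Q),(Taxon E,(Taxon F,Taxon N))).
The clade {Taxon F, Taxon N} is supported by Trait 3: its derived state '+' occurs in exactly those taxa and in no other taxon (including the outgroup).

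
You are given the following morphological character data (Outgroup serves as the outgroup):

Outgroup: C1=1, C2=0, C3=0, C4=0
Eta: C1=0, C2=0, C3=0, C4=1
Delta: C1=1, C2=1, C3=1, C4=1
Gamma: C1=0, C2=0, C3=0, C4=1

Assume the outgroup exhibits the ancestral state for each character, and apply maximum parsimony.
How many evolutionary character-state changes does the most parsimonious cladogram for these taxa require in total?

Character polarity is set by the outgroup: the derived state is whichever differs from the outgroup's state, so for C1 the derived state is '0', and for the remaining characters it is '1'.
C1: derived state '0' in Eta and Gamma only — synapomorphy for {Eta, Gamma}.
C2: derived state '1' in Delta only — an autapomorphy, so it tells us nothing about relationships among taxa.
C3: derived state '1' in Delta only — an autapomorphy, so it tells us nothing about relationships among taxa.
All ingroup taxa share the derived state '1' for C4; it defines the ingroup but does not resolve relationships within it.
Most parsimonious ingroup topology: ((Eta,Gamma),Delta).
Changes per character on this tree: C1: 1; C2: 1; C3: 1; C4: 1.
Total = 4.

4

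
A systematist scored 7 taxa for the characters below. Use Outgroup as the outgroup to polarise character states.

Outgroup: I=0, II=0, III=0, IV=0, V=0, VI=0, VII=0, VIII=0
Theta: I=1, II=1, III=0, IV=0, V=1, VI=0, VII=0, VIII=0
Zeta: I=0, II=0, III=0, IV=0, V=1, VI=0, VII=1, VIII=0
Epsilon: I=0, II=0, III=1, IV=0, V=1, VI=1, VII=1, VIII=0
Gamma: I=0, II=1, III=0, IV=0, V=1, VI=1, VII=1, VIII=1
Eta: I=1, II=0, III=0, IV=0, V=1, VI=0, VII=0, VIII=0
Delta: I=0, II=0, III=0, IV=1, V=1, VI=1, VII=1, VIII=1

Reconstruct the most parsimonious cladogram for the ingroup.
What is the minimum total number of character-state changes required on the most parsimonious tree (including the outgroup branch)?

The outgroup has state '0' for every character, so '1' is the derived state throughout.
I: derived state '1' in Eta and Theta only — synapomorphy for {Eta, Theta}.
II (state '1') occurs in Gamma and Theta but conflicts with the nesting implied by the other characters — most parsimoniously interpreted as homoplasy.
III: derived state '1' in Epsilon only — an autapomorphy, so it tells us nothing about relationships among taxa.
IV (derived state '1') is unique to Delta (autapomorphy; uninformative for grouping).
All ingroup taxa share the derived state '1' for V; it defines the ingroup but does not resolve relationships within it.
VI (derived state '1') is shared by Delta, Epsilon, and Gamma — a synapomorphy uniting that clade.
Only Delta, Epsilon, Gamma, and Zeta show the derived state '1' for VII, supporting them as a clade.
VIII (derived state '1') is shared by Delta and Gamma — a synapomorphy uniting that clade.
Most parsimonious ingroup topology: ((Theta,Eta),(Zeta,(Epsilon,(Gamma,Delta)))).
Changes per character on this tree: I: 1; II: 2; III: 1; IV: 1; V: 1; VI: 1; VII: 1; VIII: 1.
Total = 9.

9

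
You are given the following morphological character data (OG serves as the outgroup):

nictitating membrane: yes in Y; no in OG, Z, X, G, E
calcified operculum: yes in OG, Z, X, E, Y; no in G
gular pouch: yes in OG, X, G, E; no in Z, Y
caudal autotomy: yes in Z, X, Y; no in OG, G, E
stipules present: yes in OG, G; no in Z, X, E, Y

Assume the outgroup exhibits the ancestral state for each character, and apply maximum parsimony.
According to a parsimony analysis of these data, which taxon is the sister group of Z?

Character polarity is set by the outgroup: the derived state is whichever differs from the outgroup's state, so for calcified operculum, gular pouch, stipules present the derived state is 'no', and for the remaining characters it is 'yes'.
nictitating membrane: derived state 'yes' in Y only — an autapomorphy, so it tells us nothing about relationships among taxa.
calcified operculum (derived state 'no') is unique to G (autapomorphy; uninformative for grouping).
gular pouch (derived state 'no') is shared by Y and Z — a synapomorphy uniting that clade.
caudal autotomy: derived state 'yes' in X, Y, and Z only — synapomorphy for {X, Y, Z}.
Only E, X, Y, and Z show the derived state 'no' for stipules present, supporting them as a clade.
Most parsimonious ingroup topology: ((((Z,Y),X),E),G).
Z and Y form a cherry on this tree, so they are sister taxa.

Y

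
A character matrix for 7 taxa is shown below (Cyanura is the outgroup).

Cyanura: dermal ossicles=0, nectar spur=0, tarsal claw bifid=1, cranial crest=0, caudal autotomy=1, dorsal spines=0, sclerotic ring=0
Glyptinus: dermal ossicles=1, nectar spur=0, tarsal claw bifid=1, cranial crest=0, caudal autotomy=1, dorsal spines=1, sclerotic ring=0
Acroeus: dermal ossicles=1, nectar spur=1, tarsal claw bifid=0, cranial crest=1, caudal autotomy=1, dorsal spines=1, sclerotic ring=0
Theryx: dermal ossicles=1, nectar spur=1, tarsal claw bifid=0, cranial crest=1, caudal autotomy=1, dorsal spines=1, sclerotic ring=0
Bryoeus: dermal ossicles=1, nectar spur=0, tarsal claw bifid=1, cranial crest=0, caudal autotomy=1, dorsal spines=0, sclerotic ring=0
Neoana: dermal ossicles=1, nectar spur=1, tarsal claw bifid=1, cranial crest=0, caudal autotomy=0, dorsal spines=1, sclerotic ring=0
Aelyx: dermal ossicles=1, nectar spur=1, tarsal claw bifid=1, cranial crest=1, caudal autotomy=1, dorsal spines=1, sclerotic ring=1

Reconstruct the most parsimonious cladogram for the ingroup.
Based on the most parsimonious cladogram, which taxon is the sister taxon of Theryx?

Character polarity is set by the outgroup: the derived state is whichever differs from the outgroup's state, so for tarsal claw bifid, caudal autotomy the derived state is '0', and for the remaining characters it is '1'.
dermal ossicles (derived state '1') is shared by all ingroup taxa — unites the whole ingroup.
nectar spur (derived state '1') is shared by Acroeus, Aelyx, Neoana, and Theryx — a synapomorphy uniting that clade.
Only Acroeus and Theryx show the derived state '0' for tarsal claw bifid, supporting them as a clade.
cranial crest (derived state '1') is shared by Acroeus, Aelyx, and Theryx — a synapomorphy uniting that clade.
caudal autotomy: derived state '0' in Neoana only — an autapomorphy, so it tells us nothing about relationships among taxa.
Only Acroeus, Aelyx, Glyptinus, Neoana, and Theryx show the derived state '1' for dorsal spines, supporting them as a clade.
sclerotic ring (derived state '1') is unique to Aelyx (autapomorphy; uninformative for grouping).
Most parsimonious ingroup topology: ((Glyptinus,(((Acroeus,Theryx),Aelyx),Neoana)),Bryoeus).
Theryx and Acroeus form a cherry on this tree, so they are sister taxa.

Acroeus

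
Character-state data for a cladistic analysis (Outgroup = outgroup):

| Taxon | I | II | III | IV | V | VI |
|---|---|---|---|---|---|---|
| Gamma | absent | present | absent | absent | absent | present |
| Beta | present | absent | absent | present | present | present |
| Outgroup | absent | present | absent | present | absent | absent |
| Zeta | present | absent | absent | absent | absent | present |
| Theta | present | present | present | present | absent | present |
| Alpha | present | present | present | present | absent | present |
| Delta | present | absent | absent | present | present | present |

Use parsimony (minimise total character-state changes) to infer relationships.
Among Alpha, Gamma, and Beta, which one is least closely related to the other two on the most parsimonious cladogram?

Gamma

Character polarity is set by the outgroup: the derived state is whichever differs from the outgroup's state, so for II, IV the derived state is 'absent', and for the remaining characters it is 'present'.
Only Alpha, Beta, Delta, Theta, and Zeta show the derived state 'present' for I, supporting them as a clade.
Only Beta, Delta, and Zeta show the derived state 'absent' for II, supporting them as a clade.
III (derived state 'present') is shared by Alpha and Theta — a synapomorphy uniting that clade.
IV groups Gamma and Zeta, which is incompatible with the clades supported by the remaining characters; treating it as convergent (homoplasy) costs fewer steps than any alternative tree.
Only Beta and Delta show the derived state 'present' for V, supporting them as a clade.
VI (derived state 'present') is shared by all ingroup taxa — unites the whole ingroup.
Most parsimonious ingroup topology: (((Theta,Alpha),((Beta,Delta),Zeta)),Gamma).
Beta and Alpha share a more recent common ancestor with each other than either does with Gamma, so Gamma is the least closely related of the three.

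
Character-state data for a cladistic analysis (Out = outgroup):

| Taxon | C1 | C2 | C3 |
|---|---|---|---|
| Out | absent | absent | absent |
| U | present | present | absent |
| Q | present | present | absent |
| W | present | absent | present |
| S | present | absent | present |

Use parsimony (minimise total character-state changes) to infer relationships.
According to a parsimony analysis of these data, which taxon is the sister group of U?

The outgroup has state 'absent' for every character, so 'present' is the derived state throughout.
C1 (derived state 'present') is shared by all ingroup taxa — unites the whole ingroup.
Only Q and U show the derived state 'present' for C2, supporting them as a clade.
C3 (derived state 'present') is shared by S and W — a synapomorphy uniting that clade.
Most parsimonious ingroup topology: ((U,Q),(W,S)).
U and Q form a cherry on this tree, so they are sister taxa.

Q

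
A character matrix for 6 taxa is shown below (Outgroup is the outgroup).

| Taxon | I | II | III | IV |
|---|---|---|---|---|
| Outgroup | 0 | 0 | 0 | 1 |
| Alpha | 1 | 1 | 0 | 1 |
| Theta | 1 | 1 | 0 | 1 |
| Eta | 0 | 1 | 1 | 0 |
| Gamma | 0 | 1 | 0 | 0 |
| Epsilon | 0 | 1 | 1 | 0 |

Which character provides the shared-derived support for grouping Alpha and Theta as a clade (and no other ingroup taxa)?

I

Character polarity is set by the outgroup: the derived state is whichever differs from the outgroup's state, so for IV the derived state is '0', and for the remaining characters it is '1'.
I: derived state '1' in Alpha and Theta only — synapomorphy for {Alpha, Theta}.
All ingroup taxa share the derived state '1' for II; it defines the ingroup but does not resolve relationships within it.
III (derived state '1') is shared by Epsilon and Eta — a synapomorphy uniting that clade.
Only Epsilon, Eta, and Gamma show the derived state '0' for IV, supporting them as a clade.
Most parsimonious ingroup topology: ((Alpha,Theta),((Eta,Epsilon),Gamma)).
The clade {Alpha, Theta} is supported by I: its derived state '1' occurs in exactly those taxa and in no other taxon (including the outgroup).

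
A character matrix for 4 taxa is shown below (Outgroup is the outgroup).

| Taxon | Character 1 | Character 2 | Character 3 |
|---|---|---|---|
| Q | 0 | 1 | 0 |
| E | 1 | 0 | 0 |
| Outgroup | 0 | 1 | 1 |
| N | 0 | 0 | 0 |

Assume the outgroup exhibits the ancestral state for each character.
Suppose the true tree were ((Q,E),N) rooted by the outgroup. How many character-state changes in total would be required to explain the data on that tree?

4

Map each character onto ((Q,E),N) (rooted by Outgroup) and count the minimum state changes it requires (Fitch parsimony):
Character 1: 1; Character 2: 2; Character 3: 1.
Total tree length = 4.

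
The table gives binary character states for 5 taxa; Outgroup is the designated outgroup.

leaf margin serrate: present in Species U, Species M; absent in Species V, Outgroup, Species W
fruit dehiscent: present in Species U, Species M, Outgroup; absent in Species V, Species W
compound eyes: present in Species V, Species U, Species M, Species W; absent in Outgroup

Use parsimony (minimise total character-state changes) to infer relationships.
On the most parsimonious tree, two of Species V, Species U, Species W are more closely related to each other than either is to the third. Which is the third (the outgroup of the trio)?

Species U

Character polarity is set by the outgroup: the derived state is whichever differs from the outgroup's state, so for fruit dehiscent the derived state is 'absent', and for the remaining characters it is 'present'.
leaf margin serrate: derived state 'present' in Species M and Species U only — synapomorphy for {Species M, Species U}.
Only Species V and Species W show the derived state 'absent' for fruit dehiscent, supporting them as a clade.
compound eyes (derived state 'present') is shared by all ingroup taxa — unites the whole ingroup.
Most parsimonious ingroup topology: ((Species U,Species M),(Species W,Species V)).
Species V and Species W share a more recent common ancestor with each other than either does with Species U, so Species U is the least closely related of the three.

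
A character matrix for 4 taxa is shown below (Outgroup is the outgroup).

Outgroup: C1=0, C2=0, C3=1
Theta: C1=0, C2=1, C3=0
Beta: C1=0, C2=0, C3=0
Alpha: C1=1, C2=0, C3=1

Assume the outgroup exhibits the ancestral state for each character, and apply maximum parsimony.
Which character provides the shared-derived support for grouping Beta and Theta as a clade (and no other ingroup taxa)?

Character polarity is set by the outgroup: the derived state is whichever differs from the outgroup's state, so for C3 the derived state is '0', and for the remaining characters it is '1'.
C1 (derived state '1') is unique to Alpha (autapomorphy; uninformative for grouping).
C2 (derived state '1') is unique to Theta (autapomorphy; uninformative for grouping).
C3 (derived state '0') is shared by Beta and Theta — a synapomorphy uniting that clade.
Most parsimonious ingroup topology: ((Theta,Beta),Alpha).
The clade {Beta, Theta} is supported by C3: its derived state '0' occurs in exactly those taxa and in no other taxon (including the outgroup).

C3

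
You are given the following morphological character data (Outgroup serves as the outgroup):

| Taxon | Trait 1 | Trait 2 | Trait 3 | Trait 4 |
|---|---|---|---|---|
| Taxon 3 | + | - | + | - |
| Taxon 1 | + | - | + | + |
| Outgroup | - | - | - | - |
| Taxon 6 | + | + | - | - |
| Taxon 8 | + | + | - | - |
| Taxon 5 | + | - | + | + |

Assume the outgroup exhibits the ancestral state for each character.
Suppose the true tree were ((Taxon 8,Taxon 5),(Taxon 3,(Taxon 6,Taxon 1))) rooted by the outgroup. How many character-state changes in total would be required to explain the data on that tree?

8

Map each character onto ((Taxon 8,Taxon 5),(Taxon 3,(Taxon 6,Taxon 1))) (rooted by Outgroup) and count the minimum state changes it requires (Fitch parsimony):
Trait 1: 1; Trait 2: 2; Trait 3: 3; Trait 4: 2.
Total tree length = 8.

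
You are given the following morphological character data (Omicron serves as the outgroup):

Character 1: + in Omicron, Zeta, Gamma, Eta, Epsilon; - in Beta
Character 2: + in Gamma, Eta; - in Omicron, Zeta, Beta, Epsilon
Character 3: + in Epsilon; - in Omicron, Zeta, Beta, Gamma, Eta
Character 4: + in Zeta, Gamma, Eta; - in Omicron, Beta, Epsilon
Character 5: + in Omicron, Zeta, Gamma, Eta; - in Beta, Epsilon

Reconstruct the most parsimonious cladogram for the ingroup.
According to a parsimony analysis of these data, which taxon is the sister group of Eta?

Character polarity is set by the outgroup: the derived state is whichever differs from the outgroup's state, so for Character 1, Character 5 the derived state is '-', and for the remaining characters it is '+'.
Character 1 (derived state '-') is unique to Beta (autapomorphy; uninformative for grouping).
Character 2 (derived state '+') is shared by Eta and Gamma — a synapomorphy uniting that clade.
Character 3 (derived state '+') is unique to Epsilon (autapomorphy; uninformative for grouping).
Only Eta, Gamma, and Zeta show the derived state '+' for Character 4, supporting them as a clade.
Only Beta and Epsilon show the derived state '-' for Character 5, supporting them as a clade.
Most parsimonious ingroup topology: ((Zeta,(Eta,Gamma)),(Epsilon,Beta)).
Eta and Gamma form a cherry on this tree, so they are sister taxa.

Gamma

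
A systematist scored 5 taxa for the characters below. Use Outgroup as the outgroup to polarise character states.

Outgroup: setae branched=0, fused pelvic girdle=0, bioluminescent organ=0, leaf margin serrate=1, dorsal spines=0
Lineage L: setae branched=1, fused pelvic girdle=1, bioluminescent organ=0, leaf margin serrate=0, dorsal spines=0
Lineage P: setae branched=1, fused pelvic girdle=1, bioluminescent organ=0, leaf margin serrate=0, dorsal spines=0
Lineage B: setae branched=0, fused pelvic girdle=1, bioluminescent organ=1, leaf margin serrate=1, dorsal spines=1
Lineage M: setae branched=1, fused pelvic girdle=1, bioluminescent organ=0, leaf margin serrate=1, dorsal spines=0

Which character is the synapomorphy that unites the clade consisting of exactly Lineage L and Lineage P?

leaf margin serrate

Character polarity is set by the outgroup: the derived state is whichever differs from the outgroup's state, so for leaf margin serrate the derived state is '0', and for the remaining characters it is '1'.
Only Lineage L, Lineage M, and Lineage P show the derived state '1' for setae branched, supporting them as a clade.
All ingroup taxa share the derived state '1' for fused pelvic girdle; it defines the ingroup but does not resolve relationships within it.
bioluminescent organ (derived state '1') is unique to Lineage B (autapomorphy; uninformative for grouping).
leaf margin serrate: derived state '0' in Lineage L and Lineage P only — synapomorphy for {Lineage L, Lineage P}.
dorsal spines (derived state '1') is unique to Lineage B (autapomorphy; uninformative for grouping).
Most parsimonious ingroup topology: (((Lineage L,Lineage P),Lineage M),Lineage B).
The clade {Lineage L, Lineage P} is supported by leaf margin serrate: its derived state '0' occurs in exactly those taxa and in no other taxon (including the outgroup).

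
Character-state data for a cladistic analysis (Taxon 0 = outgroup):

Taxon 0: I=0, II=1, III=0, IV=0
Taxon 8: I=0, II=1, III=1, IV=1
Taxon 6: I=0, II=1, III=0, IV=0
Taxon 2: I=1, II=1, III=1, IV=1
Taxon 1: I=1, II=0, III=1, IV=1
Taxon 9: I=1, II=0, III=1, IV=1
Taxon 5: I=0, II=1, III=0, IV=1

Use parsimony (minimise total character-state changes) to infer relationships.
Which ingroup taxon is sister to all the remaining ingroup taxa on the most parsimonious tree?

Character polarity is set by the outgroup: the derived state is whichever differs from the outgroup's state, so for II the derived state is '0', and for the remaining characters it is '1'.
Only Taxon 1, Taxon 2, and Taxon 9 show the derived state '1' for I, supporting them as a clade.
Only Taxon 1 and Taxon 9 show the derived state '0' for II, supporting them as a clade.
III: derived state '1' in Taxon 1, Taxon 2, Taxon 8, and Taxon 9 only — synapomorphy for {Taxon 1, Taxon 2, Taxon 8, Taxon 9}.
IV: derived state '1' in Taxon 1, Taxon 2, Taxon 5, Taxon 8, and Taxon 9 only — synapomorphy for {Taxon 1, Taxon 2, Taxon 5, Taxon 8, Taxon 9}.
Most parsimonious ingroup topology: (((Taxon 8,(Taxon 2,(Taxon 1,Taxon 9))),Taxon 5),Taxon 6).
Taxon 6 is sister to the clade containing all other ingroup taxa, so it is the earliest-diverging (most basal) ingroup lineage.

Taxon 6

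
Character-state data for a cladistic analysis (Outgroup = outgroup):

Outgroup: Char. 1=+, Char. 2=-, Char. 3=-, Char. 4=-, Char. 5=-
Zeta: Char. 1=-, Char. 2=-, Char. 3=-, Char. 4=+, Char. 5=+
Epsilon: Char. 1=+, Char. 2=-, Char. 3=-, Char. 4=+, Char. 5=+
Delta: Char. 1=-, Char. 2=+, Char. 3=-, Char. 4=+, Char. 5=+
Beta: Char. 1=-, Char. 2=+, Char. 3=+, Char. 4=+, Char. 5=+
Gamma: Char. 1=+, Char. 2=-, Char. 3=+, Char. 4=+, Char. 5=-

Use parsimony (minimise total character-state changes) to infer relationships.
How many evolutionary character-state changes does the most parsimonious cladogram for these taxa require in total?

6

Character polarity is set by the outgroup: the derived state is whichever differs from the outgroup's state, so for Char. 1 the derived state is '-', and for the remaining characters it is '+'.
Char. 1: derived state '-' in Beta, Delta, and Zeta only — synapomorphy for {Beta, Delta, Zeta}.
Char. 2: derived state '+' in Beta and Delta only — synapomorphy for {Beta, Delta}.
Char. 3 (state '+') occurs in Beta and Gamma but conflicts with the nesting implied by the other characters — most parsimoniously interpreted as homoplasy.
All ingroup taxa share the derived state '+' for Char. 4; it defines the ingroup but does not resolve relationships within it.
Only Beta, Delta, Epsilon, and Zeta show the derived state '+' for Char. 5, supporting them as a clade.
Most parsimonious ingroup topology: (((Zeta,(Delta,Beta)),Epsilon),Gamma).
Changes per character on this tree: Char. 1: 1; Char. 2: 1; Char. 3: 2; Char. 4: 1; Char. 5: 1.
Total = 6.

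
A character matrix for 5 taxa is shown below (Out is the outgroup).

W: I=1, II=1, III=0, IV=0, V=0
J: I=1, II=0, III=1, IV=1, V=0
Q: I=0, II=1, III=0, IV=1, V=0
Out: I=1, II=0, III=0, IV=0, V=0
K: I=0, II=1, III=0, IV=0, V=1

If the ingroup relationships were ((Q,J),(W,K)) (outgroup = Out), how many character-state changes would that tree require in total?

7

Map each character onto ((Q,J),(W,K)) (rooted by Out) and count the minimum state changes it requires (Fitch parsimony):
I: 2; II: 2; III: 1; IV: 1; V: 1.
Total tree length = 7.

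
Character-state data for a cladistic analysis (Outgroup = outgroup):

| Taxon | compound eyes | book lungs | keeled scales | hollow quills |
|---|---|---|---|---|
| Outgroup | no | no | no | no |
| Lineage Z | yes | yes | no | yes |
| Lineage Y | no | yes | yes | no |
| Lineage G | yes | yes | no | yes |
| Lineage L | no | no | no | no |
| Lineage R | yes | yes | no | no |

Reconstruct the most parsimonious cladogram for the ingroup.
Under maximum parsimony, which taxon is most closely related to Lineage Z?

The outgroup has state 'no' for every character, so 'yes' is the derived state throughout.
compound eyes (derived state 'yes') is shared by Lineage G, Lineage R, and Lineage Z — a synapomorphy uniting that clade.
book lungs (derived state 'yes') is shared by Lineage G, Lineage R, Lineage Y, and Lineage Z — a synapomorphy uniting that clade.
keeled scales: derived state 'yes' in Lineage Y only — an autapomorphy, so it tells us nothing about relationships among taxa.
hollow quills: derived state 'yes' in Lineage G and Lineage Z only — synapomorphy for {Lineage G, Lineage Z}.
Most parsimonious ingroup topology: ((((Lineage Z,Lineage G),Lineage R),Lineage Y),Lineage L).
Lineage Z and Lineage G form a cherry on this tree, so they are sister taxa.

Lineage G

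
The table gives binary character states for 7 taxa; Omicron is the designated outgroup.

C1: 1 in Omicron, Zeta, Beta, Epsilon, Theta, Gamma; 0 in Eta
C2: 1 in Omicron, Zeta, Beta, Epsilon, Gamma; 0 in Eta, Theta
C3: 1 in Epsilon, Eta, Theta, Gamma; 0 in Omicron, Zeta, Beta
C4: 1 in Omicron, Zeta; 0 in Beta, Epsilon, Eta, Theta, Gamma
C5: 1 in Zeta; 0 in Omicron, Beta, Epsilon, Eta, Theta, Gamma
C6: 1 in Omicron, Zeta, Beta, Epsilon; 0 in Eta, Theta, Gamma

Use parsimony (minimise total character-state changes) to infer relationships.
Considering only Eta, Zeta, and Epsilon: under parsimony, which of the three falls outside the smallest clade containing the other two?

Character polarity is set by the outgroup: the derived state is whichever differs from the outgroup's state, so for C1, C2, C4, C6 the derived state is '0', and for the remaining characters it is '1'.
C1: derived state '0' in Eta only — an autapomorphy, so it tells us nothing about relationships among taxa.
C2 (derived state '0') is shared by Eta and Theta — a synapomorphy uniting that clade.
C3 (derived state '1') is shared by Epsilon, Eta, Gamma, and Theta — a synapomorphy uniting that clade.
C4: derived state '0' in Beta, Epsilon, Eta, Gamma, and Theta only — synapomorphy for {Beta, Epsilon, Eta, Gamma, Theta}.
C5 (derived state '1') is unique to Zeta (autapomorphy; uninformative for grouping).
C6: derived state '0' in Eta, Gamma, and Theta only — synapomorphy for {Eta, Gamma, Theta}.
Most parsimonious ingroup topology: (Zeta,(Beta,(Epsilon,((Eta,Theta),Gamma)))).
Eta and Epsilon share a more recent common ancestor with each other than either does with Zeta, so Zeta is the least closely related of the three.

Zeta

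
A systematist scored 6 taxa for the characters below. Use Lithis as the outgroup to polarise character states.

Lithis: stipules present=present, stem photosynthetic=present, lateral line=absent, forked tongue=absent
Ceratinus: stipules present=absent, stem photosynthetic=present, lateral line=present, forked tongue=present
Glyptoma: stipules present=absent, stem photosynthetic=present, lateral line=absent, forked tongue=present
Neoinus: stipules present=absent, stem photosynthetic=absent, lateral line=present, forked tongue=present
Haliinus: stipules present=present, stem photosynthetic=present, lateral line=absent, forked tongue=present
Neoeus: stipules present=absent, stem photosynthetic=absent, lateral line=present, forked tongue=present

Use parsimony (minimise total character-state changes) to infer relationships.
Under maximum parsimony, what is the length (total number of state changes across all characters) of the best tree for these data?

4

Character polarity is set by the outgroup: the derived state is whichever differs from the outgroup's state, so for stipules present, stem photosynthetic the derived state is 'absent', and for the remaining characters it is 'present'.
stipules present (derived state 'absent') is shared by Ceratinus, Glyptoma, Neoeus, and Neoinus — a synapomorphy uniting that clade.
Only Neoeus and Neoinus show the derived state 'absent' for stem photosynthetic, supporting them as a clade.
lateral line: derived state 'present' in Ceratinus, Neoeus, and Neoinus only — synapomorphy for {Ceratinus, Neoeus, Neoinus}.
forked tongue (derived state 'present') is shared by all ingroup taxa — unites the whole ingroup.
Most parsimonious ingroup topology: (((Ceratinus,(Neoeus,Neoinus)),Glyptoma),Haliinus).
Changes per character on this tree: stipules present: 1; stem photosynthetic: 1; lateral line: 1; forked tongue: 1.
Total = 4.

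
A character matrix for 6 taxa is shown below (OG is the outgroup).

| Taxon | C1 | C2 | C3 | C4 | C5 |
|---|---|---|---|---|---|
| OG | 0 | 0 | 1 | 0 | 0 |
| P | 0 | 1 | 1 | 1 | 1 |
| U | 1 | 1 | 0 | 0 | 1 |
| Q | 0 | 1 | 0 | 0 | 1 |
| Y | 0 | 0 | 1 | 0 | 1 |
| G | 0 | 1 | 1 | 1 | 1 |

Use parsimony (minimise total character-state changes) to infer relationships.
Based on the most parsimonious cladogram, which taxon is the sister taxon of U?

Q

Character polarity is set by the outgroup: the derived state is whichever differs from the outgroup's state, so for C3 the derived state is '0', and for the remaining characters it is '1'.
C1 (derived state '1') is unique to U (autapomorphy; uninformative for grouping).
C2 (derived state '1') is shared by G, P, Q, and U — a synapomorphy uniting that clade.
C3: derived state '0' in Q and U only — synapomorphy for {Q, U}.
C4 (derived state '1') is shared by G and P — a synapomorphy uniting that clade.
All ingroup taxa share the derived state '1' for C5; it defines the ingroup but does not resolve relationships within it.
Most parsimonious ingroup topology: (((P,G),(U,Q)),Y).
U and Q form a cherry on this tree, so they are sister taxa.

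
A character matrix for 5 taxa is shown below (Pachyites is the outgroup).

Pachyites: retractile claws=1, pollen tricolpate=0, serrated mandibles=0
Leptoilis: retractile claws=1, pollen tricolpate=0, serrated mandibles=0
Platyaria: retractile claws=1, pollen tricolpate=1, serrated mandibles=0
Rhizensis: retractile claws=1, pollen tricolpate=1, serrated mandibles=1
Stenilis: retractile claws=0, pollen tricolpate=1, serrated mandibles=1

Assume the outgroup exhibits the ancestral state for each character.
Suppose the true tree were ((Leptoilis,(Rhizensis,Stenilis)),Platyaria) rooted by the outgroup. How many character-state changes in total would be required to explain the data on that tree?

Map each character onto ((Leptoilis,(Rhizensis,Stenilis)),Platyaria) (rooted by Pachyites) and count the minimum state changes it requires (Fitch parsimony):
retractile claws: 1; pollen tricolpate: 2; serrated mandibles: 1.
Total tree length = 4.

4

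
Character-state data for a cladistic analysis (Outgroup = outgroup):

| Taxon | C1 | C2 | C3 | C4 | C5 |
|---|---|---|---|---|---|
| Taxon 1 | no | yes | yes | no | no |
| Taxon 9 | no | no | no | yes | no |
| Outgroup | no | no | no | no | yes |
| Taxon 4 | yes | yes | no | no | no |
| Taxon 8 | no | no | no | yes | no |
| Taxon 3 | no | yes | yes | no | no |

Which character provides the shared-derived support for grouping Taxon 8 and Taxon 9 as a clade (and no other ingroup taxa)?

C4

Character polarity is set by the outgroup: the derived state is whichever differs from the outgroup's state, so for C5 the derived state is 'no', and for the remaining characters it is 'yes'.
C1 (derived state 'yes') is unique to Taxon 4 (autapomorphy; uninformative for grouping).
C2: derived state 'yes' in Taxon 1, Taxon 3, and Taxon 4 only — synapomorphy for {Taxon 1, Taxon 3, Taxon 4}.
C3 (derived state 'yes') is shared by Taxon 1 and Taxon 3 — a synapomorphy uniting that clade.
Only Taxon 8 and Taxon 9 show the derived state 'yes' for C4, supporting them as a clade.
All ingroup taxa share the derived state 'no' for C5; it defines the ingroup but does not resolve relationships within it.
Most parsimonious ingroup topology: ((Taxon 9,Taxon 8),((Taxon 1,Taxon 3),Taxon 4)).
The clade {Taxon 8, Taxon 9} is supported by C4: its derived state 'yes' occurs in exactly those taxa and in no other taxon (including the outgroup).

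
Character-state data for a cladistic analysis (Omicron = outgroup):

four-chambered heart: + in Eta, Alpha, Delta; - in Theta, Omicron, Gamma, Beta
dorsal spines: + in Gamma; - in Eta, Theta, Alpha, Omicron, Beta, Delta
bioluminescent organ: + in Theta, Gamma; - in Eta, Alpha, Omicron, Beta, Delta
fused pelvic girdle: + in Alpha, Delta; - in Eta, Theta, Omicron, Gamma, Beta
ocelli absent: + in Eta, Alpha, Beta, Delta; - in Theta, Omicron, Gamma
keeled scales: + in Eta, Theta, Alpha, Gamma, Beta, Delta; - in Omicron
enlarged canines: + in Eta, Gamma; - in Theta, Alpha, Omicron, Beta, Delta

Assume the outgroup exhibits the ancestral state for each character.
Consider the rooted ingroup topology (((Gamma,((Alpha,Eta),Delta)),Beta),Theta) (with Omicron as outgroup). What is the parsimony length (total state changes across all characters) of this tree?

11

Map each character onto (((Gamma,((Alpha,Eta),Delta)),Beta),Theta) (rooted by Omicron) and count the minimum state changes it requires (Fitch parsimony):
four-chambered heart: 1; dorsal spines: 1; bioluminescent organ: 2; fused pelvic girdle: 2; ocelli absent: 2; keeled scales: 1; enlarged canines: 2.
Total tree length = 11.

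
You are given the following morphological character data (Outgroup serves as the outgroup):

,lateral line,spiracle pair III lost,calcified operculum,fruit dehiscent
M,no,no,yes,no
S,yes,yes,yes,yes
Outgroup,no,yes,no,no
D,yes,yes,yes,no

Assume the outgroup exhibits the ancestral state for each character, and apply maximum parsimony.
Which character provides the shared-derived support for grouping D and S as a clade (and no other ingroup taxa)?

Character polarity is set by the outgroup: the derived state is whichever differs from the outgroup's state, so for spiracle pair III lost the derived state is 'no', and for the remaining characters it is 'yes'.
lateral line: derived state 'yes' in D and S only — synapomorphy for {D, S}.
spiracle pair III lost: derived state 'no' in M only — an autapomorphy, so it tells us nothing about relationships among taxa.
All ingroup taxa share the derived state 'yes' for calcified operculum; it defines the ingroup but does not resolve relationships within it.
fruit dehiscent: derived state 'yes' in S only — an autapomorphy, so it tells us nothing about relationships among taxa.
Most parsimonious ingroup topology: (M,(S,D)).
The clade {D, S} is supported by lateral line: its derived state 'yes' occurs in exactly those taxa and in no other taxon (including the outgroup).

lateral line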